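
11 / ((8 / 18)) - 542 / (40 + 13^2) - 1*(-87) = 109.16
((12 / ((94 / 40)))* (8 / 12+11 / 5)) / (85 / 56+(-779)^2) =38528 / 1597209507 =0.00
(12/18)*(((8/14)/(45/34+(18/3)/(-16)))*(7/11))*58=63104/4257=14.82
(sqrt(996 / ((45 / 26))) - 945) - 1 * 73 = -994.01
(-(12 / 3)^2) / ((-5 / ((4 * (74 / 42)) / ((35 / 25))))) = 2368 / 147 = 16.11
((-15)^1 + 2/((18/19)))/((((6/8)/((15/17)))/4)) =-9280/153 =-60.65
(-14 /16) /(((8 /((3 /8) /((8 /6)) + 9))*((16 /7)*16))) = -14553 /524288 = -0.03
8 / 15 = 0.53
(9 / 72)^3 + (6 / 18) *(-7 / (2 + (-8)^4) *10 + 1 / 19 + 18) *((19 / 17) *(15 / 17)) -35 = -29.07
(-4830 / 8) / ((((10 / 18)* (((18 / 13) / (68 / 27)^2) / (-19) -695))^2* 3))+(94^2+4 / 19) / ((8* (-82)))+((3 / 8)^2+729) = 28103049196134884351001311 / 39268197783868159199680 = 715.67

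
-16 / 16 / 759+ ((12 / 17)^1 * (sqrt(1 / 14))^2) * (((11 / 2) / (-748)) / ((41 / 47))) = -438791 / 251814948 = -0.00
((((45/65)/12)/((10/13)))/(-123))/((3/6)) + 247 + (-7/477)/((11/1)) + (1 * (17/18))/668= 354949307017/1437048360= 247.00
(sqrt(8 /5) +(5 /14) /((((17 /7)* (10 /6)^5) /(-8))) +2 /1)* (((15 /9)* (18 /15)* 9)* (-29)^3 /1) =-1393141.55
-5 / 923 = -0.01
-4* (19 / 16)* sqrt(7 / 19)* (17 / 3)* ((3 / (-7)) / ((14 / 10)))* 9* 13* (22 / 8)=109395* sqrt(133) / 784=1609.19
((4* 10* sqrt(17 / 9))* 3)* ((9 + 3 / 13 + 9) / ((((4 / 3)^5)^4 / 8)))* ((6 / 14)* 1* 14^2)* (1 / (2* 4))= 86768629818885* sqrt(17) / 446676598784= 800.93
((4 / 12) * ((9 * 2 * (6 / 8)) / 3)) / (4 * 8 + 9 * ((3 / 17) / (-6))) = 51 / 1079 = 0.05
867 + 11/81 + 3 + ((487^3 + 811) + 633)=115503617.14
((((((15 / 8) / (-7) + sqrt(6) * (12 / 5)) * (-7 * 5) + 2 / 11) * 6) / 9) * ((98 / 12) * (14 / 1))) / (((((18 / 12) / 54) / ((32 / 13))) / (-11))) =14577502.68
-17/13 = -1.31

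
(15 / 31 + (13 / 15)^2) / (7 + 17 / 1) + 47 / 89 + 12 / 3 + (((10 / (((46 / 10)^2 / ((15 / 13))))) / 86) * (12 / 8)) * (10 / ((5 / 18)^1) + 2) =10884154077253 / 2202839952300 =4.94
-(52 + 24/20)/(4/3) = -399/10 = -39.90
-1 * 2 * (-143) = 286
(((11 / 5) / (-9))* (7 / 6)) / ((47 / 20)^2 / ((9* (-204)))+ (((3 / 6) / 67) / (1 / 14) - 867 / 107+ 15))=-1501475360 / 36847371679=-0.04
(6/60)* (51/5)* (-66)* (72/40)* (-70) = 212058/25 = 8482.32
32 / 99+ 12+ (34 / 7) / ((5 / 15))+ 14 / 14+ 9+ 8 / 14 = 25964 / 693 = 37.47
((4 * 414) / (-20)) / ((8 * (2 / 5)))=-207 / 8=-25.88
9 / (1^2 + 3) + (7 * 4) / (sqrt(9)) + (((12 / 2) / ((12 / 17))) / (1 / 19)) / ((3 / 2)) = 477 / 4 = 119.25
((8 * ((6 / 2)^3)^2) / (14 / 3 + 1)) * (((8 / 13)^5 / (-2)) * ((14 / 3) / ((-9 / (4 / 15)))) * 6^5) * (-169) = -1541054398464 / 186745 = -8252185.59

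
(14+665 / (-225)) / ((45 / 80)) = 7952 / 405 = 19.63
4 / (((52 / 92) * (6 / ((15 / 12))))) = 115 / 78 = 1.47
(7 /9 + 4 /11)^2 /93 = 12769 /911493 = 0.01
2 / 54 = 1 / 27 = 0.04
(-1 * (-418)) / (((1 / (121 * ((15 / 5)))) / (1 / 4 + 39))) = 11911119 / 2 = 5955559.50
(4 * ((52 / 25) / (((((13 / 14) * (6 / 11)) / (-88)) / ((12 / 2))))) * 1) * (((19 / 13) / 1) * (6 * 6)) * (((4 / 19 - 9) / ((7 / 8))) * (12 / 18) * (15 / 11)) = 4167333.42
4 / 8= 1 / 2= 0.50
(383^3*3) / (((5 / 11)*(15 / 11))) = 271920333.08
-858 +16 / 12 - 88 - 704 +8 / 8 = -4943 / 3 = -1647.67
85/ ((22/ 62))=2635/ 11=239.55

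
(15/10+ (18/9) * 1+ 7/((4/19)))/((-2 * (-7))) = 21/8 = 2.62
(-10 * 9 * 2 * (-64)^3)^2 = 2226511046246400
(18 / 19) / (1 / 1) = 18 / 19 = 0.95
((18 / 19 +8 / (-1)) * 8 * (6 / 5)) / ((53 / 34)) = -218688 / 5035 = -43.43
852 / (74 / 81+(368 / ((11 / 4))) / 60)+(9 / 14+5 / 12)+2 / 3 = 160433155 / 588252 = 272.73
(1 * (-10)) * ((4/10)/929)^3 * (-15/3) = 16/4008825445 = 0.00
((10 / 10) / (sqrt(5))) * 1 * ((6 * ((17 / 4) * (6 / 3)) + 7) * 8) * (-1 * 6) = -2784 * sqrt(5) / 5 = -1245.04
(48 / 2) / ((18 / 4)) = 5.33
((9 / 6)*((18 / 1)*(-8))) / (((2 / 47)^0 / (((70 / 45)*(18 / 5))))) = -1209.60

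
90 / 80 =9 / 8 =1.12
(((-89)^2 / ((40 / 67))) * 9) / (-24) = -1592121 / 320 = -4975.38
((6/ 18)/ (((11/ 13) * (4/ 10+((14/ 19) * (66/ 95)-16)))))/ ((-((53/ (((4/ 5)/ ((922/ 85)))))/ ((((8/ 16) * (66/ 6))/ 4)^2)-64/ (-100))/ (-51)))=-109698875/ 31366057824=-0.00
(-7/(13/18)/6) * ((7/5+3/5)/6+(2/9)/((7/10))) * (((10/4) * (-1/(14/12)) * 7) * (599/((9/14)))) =1719130/117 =14693.42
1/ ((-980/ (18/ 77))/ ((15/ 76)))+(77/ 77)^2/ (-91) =-82279/ 7455448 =-0.01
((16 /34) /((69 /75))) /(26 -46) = -10 /391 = -0.03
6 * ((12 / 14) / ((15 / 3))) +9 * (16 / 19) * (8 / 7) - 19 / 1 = -6191 / 665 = -9.31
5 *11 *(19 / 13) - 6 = 967 / 13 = 74.38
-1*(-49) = 49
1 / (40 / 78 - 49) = -39 / 1891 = -0.02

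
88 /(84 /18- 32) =-3.22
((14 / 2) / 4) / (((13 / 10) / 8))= 140 / 13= 10.77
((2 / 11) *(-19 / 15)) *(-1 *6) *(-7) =-532 / 55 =-9.67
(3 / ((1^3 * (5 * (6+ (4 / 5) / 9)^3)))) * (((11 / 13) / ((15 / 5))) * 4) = 200475 / 66855178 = 0.00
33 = 33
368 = 368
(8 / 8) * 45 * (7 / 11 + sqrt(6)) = 315 / 11 + 45 * sqrt(6) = 138.86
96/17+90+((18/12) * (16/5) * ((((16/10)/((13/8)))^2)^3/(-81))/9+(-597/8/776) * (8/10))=231042539760132269633/2417670192453750000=95.56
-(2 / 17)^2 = -0.01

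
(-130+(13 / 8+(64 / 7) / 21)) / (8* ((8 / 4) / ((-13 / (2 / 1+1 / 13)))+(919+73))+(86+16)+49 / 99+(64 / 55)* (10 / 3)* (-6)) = -76281699 / 4777407880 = -0.02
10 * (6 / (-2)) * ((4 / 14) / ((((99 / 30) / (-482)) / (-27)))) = -2602800 / 77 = -33802.60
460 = 460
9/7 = 1.29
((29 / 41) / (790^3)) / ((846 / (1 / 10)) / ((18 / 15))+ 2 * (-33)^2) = 29 / 186540319572000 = 0.00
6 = 6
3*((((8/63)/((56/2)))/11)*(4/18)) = 4/14553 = 0.00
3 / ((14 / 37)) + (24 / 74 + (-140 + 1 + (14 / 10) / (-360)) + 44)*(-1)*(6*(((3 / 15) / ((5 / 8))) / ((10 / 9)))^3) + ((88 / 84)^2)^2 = 15953904151670329 / 702714550781250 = 22.70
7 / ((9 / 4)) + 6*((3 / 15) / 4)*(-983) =-26261 / 90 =-291.79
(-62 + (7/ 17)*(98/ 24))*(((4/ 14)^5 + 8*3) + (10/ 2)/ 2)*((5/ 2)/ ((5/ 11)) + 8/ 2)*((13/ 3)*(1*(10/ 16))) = -41129.58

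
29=29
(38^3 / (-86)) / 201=-27436 / 8643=-3.17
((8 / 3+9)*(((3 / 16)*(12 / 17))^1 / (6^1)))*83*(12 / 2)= 8715 / 68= 128.16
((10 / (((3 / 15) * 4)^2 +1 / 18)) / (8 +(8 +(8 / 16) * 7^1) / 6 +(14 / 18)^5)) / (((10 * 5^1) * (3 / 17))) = 24091992 / 150835013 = 0.16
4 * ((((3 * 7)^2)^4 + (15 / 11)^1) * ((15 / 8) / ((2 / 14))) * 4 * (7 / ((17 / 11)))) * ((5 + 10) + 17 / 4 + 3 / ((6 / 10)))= 14831194170318435 / 17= 872423186489319.71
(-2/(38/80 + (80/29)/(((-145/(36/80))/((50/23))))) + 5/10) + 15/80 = -20874753/5649872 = -3.69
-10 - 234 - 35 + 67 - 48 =-260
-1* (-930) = 930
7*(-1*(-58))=406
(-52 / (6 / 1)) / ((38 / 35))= -455 / 57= -7.98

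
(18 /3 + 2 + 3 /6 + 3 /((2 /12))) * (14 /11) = 371 /11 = 33.73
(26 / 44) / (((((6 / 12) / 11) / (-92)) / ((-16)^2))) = -306176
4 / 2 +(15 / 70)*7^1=7 / 2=3.50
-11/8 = -1.38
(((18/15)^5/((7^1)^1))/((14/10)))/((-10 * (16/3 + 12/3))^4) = 19683/5882450000000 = 0.00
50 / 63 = 0.79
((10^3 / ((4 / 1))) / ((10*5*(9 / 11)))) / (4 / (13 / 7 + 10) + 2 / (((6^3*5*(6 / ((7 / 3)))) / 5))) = 17.92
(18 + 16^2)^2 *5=375380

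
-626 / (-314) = 313 / 157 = 1.99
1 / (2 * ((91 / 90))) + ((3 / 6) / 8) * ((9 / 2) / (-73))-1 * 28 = -5847827 / 212576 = -27.51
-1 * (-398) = 398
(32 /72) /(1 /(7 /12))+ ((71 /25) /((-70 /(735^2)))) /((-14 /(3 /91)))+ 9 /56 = 5113657 /98280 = 52.03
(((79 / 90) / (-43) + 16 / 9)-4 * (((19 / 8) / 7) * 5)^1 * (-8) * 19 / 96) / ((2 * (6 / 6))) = 150517 / 24080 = 6.25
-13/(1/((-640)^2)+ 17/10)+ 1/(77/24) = -393297896/53616717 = -7.34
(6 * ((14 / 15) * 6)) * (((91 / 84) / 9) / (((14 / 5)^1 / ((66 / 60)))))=143 / 90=1.59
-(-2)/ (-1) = -2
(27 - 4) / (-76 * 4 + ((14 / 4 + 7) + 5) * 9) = -0.14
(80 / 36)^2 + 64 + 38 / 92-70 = -2417 / 3726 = -0.65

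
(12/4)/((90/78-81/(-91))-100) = -273/8914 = -0.03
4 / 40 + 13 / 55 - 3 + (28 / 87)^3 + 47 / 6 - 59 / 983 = 183101361644 / 35601964695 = 5.14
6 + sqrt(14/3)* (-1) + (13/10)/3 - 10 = -107/30 - sqrt(42)/3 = -5.73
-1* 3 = -3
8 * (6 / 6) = 8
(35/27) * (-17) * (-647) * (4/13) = 1539860/351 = 4387.07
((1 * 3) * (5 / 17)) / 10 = 3 / 34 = 0.09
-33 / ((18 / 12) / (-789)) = 17358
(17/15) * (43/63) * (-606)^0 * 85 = 12427/189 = 65.75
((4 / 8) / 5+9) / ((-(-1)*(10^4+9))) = 91 / 100090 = 0.00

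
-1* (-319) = 319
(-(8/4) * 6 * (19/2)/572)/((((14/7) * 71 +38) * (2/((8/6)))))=-19/25740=-0.00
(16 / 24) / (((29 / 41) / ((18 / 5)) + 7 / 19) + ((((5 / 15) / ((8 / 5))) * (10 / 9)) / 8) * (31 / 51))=22883904 / 19994333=1.14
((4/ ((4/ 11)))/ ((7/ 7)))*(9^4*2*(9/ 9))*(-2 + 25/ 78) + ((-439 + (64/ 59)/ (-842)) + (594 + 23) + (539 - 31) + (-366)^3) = -15909508588699/ 322907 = -49269630.54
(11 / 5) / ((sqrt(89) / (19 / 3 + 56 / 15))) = 1661 * sqrt(89) / 6675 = 2.35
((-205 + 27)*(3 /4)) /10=-267 /20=-13.35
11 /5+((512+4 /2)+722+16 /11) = 68181 /55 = 1239.65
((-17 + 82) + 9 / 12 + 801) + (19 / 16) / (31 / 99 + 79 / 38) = 62434805 / 71992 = 867.25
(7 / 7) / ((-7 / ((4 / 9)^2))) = -16 / 567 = -0.03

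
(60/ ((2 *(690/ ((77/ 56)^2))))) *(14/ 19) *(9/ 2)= 0.27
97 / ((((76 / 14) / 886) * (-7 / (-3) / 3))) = 386739 / 19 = 20354.68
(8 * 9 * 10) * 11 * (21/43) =166320/43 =3867.91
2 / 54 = 1 / 27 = 0.04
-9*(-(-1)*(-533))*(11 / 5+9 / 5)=19188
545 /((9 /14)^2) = 106820 /81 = 1318.77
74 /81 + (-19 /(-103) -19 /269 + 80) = 181847152 /2244267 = 81.03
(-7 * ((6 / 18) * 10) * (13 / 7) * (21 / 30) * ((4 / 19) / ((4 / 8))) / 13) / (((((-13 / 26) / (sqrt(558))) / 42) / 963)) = 4529952 * sqrt(62) / 19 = 1877309.35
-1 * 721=-721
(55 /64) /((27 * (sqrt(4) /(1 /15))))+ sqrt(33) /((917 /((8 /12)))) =11 /10368+ 2 * sqrt(33) /2751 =0.01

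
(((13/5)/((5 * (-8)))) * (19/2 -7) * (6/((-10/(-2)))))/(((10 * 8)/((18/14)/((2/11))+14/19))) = -81003/4256000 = -0.02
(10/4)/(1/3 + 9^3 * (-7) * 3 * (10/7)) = -0.00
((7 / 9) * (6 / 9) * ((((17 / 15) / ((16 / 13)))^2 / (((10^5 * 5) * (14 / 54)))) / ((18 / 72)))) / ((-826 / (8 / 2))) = -48841 / 743400000000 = -0.00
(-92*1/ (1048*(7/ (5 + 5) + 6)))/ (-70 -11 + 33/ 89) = 445/ 2738424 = 0.00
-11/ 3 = -3.67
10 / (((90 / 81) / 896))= 8064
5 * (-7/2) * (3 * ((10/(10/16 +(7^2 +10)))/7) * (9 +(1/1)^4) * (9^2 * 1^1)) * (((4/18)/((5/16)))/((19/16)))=-614400/1007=-610.13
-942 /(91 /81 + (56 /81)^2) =-6180462 /10507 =-588.22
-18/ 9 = -2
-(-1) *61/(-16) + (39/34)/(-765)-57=-4218059/69360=-60.81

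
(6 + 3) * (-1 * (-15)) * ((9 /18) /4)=135 /8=16.88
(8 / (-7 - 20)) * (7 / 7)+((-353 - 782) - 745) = -50768 / 27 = -1880.30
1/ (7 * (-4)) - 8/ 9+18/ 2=2035/ 252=8.08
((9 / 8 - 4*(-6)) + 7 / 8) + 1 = 27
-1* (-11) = 11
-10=-10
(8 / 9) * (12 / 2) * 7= 112 / 3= 37.33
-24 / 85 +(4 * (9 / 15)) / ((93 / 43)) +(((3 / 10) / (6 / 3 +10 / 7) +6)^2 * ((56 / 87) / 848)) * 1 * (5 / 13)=67780895321 / 80870300160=0.84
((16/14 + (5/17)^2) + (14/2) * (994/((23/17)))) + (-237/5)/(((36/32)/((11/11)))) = 3560840357/697935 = 5101.97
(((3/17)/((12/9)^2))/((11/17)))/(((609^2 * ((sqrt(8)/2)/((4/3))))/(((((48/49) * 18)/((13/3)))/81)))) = 4 * sqrt(2)/288751463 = 0.00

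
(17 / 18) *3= 17 / 6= 2.83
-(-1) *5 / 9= 5 / 9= 0.56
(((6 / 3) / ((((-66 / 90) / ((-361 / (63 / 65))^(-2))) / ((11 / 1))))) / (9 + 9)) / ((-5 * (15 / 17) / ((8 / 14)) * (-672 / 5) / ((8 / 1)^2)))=-408 / 550606225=-0.00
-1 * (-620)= 620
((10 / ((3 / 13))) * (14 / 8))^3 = 94196375 / 216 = 436094.33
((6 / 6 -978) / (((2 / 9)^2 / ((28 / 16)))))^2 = 306870573681 / 256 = 1198713178.44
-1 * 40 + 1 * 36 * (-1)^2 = -4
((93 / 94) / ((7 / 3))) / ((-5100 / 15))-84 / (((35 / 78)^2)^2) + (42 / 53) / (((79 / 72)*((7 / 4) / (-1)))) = -11890117363199913 / 5737383295000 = -2072.39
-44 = -44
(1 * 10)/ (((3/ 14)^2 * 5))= 43.56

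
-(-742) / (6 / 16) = 5936 / 3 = 1978.67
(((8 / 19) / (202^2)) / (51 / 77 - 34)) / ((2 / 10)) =-770 / 497533373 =-0.00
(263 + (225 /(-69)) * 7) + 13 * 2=6122 /23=266.17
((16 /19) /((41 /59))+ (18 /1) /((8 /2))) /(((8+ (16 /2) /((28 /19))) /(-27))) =-1681911 /146452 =-11.48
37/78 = 0.47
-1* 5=-5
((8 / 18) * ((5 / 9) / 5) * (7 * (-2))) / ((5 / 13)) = -728 / 405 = -1.80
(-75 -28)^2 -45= 10564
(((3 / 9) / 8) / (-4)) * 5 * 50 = -125 / 48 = -2.60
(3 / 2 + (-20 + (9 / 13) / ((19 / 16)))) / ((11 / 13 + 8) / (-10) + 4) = -8851 / 1539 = -5.75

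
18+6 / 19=18.32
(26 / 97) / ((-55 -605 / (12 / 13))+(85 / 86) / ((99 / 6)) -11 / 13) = -639496 / 1696796459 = -0.00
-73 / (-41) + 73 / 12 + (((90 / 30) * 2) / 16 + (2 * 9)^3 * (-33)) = -189368597 / 984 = -192447.76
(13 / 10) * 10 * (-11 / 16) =-143 / 16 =-8.94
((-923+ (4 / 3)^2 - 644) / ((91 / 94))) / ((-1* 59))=1324178 / 48321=27.40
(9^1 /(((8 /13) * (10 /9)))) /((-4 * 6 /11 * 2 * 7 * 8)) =-3861 /71680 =-0.05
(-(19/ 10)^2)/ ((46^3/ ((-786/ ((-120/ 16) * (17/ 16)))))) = -94582/ 25854875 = -0.00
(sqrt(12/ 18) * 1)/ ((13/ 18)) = 6 * sqrt(6)/ 13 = 1.13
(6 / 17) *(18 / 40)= 27 / 170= 0.16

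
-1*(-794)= 794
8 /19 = 0.42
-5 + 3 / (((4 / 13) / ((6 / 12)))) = -0.12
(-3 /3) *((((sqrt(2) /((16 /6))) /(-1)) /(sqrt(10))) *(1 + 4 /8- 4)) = -3 *sqrt(5) /16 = -0.42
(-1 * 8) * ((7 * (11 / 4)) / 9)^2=-5929 / 162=-36.60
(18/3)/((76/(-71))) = -213/38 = -5.61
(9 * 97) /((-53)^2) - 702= -1971045 /2809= -701.69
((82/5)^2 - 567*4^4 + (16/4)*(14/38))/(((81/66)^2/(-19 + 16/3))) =1365639155936/1038825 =1314599.82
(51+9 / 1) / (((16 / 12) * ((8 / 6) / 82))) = 5535 / 2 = 2767.50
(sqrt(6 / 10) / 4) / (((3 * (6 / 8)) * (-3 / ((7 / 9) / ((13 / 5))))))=-7 * sqrt(15) / 3159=-0.01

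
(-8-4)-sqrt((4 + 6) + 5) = -12-sqrt(15) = -15.87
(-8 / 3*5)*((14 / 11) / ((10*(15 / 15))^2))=-28 / 165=-0.17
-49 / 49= -1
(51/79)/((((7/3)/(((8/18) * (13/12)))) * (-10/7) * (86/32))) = -1768/50955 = -0.03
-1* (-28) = 28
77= 77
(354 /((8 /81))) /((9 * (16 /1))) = 24.89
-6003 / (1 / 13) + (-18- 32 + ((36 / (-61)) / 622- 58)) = -1482526755 / 18971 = -78147.00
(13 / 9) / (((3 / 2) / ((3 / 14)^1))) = 13 / 63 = 0.21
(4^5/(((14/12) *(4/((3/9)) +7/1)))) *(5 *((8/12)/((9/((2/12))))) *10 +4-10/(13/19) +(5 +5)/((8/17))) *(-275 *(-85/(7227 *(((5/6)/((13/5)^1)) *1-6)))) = -103127168000/348388047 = -296.01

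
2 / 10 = 1 / 5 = 0.20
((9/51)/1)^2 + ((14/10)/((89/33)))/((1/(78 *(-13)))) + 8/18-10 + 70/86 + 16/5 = -5294337922/9954027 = -531.88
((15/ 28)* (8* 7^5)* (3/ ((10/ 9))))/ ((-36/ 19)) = -410571/ 4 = -102642.75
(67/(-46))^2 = 4489/2116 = 2.12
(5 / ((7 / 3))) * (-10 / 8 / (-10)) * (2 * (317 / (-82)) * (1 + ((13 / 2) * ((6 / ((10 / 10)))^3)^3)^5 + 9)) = -2867434961303129570275556834735540467162335 / 1148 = -2497765645734433423584980000000000000000.00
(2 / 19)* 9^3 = 1458 / 19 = 76.74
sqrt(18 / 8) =3 / 2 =1.50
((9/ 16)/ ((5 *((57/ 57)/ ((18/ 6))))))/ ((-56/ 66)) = -891/ 2240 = -0.40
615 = 615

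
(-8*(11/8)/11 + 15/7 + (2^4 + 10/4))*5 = 1375/14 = 98.21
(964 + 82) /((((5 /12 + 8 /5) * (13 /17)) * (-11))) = -1066920 /17303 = -61.66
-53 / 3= -17.67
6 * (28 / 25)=168 / 25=6.72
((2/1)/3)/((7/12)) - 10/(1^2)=-62/7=-8.86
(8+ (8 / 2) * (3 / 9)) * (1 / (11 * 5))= 28 / 165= 0.17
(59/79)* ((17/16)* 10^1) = 5015/632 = 7.94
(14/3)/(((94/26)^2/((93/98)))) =5239/15463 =0.34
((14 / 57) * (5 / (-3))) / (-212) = 35 / 18126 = 0.00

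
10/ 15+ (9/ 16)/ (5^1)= 187/ 240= 0.78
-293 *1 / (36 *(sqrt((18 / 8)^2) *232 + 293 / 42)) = -2051 / 133302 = -0.02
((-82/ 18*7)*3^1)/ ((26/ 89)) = -25543/ 78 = -327.47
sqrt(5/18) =sqrt(10)/6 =0.53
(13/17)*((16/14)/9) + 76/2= 40802/1071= 38.10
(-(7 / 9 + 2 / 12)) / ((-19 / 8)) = 68 / 171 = 0.40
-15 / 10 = -3 / 2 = -1.50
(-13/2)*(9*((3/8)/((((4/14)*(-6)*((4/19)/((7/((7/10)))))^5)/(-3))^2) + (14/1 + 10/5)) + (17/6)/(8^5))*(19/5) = -58696756722377023194899461/3932160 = -14927357157993831175.46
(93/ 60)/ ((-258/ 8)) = -31/ 645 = -0.05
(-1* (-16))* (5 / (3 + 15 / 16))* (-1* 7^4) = -439040 / 9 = -48782.22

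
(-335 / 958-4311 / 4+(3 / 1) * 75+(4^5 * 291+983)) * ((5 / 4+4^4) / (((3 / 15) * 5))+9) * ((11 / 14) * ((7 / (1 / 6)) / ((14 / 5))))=100371700793925 / 107296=935465448.80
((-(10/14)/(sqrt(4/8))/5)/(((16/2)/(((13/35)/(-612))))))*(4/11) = 13*sqrt(2)/3298680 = 0.00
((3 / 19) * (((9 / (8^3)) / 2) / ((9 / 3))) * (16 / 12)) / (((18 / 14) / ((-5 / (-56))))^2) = 25 / 8404992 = 0.00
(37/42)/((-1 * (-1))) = 37/42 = 0.88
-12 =-12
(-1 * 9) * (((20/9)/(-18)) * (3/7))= 10/21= 0.48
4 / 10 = 2 / 5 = 0.40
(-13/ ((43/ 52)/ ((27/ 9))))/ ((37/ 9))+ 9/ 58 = -1044297/ 92278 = -11.32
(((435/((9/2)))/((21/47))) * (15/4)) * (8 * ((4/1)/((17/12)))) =2180800/119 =18326.05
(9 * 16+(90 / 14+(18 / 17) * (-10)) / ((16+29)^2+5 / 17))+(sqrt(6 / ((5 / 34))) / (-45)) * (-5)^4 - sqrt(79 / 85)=-50 * sqrt(255) / 9 - sqrt(6715) / 85+630999 / 4382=54.32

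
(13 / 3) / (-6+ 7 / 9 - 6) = -39 / 101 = -0.39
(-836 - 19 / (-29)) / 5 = -4845 / 29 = -167.07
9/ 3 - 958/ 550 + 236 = 65246/ 275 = 237.26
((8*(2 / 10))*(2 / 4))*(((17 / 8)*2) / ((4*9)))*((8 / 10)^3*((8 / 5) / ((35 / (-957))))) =-694144 / 328125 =-2.12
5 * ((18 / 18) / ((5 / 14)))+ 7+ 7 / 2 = 49 / 2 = 24.50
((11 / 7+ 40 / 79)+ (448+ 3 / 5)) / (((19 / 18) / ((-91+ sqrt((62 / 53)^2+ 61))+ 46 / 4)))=-1783203444 / 52535+ 22430232 * sqrt(175193) / 2784355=-30571.31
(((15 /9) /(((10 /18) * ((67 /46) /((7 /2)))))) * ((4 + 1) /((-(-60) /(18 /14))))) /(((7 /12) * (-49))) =-0.03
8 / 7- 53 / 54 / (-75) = 32771 / 28350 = 1.16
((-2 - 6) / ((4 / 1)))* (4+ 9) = -26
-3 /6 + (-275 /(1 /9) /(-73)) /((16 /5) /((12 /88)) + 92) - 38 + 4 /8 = -4767443 /126436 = -37.71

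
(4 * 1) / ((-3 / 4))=-16 / 3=-5.33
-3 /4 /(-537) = 1 /716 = 0.00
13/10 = 1.30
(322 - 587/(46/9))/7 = 9529/322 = 29.59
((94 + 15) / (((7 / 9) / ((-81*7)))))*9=-715149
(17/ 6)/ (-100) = -17/ 600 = -0.03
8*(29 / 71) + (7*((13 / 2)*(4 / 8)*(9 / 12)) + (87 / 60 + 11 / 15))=383629 / 17040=22.51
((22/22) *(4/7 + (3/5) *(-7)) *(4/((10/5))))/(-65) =254/2275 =0.11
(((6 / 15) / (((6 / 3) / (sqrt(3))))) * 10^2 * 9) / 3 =60 * sqrt(3) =103.92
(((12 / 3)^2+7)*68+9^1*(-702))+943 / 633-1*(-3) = -3006440 / 633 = -4749.51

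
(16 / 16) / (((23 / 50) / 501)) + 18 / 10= 125457 / 115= 1090.93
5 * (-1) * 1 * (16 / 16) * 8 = -40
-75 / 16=-4.69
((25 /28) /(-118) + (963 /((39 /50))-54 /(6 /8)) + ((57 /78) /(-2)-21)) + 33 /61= 230119597 /201544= 1141.78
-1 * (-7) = 7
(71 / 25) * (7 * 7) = 3479 / 25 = 139.16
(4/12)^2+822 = 7399/9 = 822.11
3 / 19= 0.16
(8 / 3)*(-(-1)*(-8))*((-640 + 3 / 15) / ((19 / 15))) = 204736 / 19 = 10775.58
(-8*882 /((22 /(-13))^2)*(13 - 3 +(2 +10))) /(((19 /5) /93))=-277247880 /209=-1326544.88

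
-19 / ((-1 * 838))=19 / 838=0.02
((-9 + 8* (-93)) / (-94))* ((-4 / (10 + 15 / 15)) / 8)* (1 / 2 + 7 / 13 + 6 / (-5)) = 15813 / 268840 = 0.06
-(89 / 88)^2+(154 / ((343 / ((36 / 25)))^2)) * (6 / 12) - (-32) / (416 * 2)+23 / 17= 6649917043669 / 17977439480000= 0.37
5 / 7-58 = -401 / 7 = -57.29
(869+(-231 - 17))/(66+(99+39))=207/68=3.04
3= 3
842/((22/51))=1951.91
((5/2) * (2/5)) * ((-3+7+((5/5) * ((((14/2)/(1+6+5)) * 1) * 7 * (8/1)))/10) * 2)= 218/15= 14.53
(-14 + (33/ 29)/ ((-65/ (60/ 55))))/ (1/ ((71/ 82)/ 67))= -938123/ 5178095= -0.18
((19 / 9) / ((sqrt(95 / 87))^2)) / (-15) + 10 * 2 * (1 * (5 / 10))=2221 / 225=9.87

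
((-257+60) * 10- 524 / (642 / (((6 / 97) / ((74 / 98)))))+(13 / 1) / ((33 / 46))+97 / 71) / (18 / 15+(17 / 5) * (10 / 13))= -114079215512665 / 223141940472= -511.24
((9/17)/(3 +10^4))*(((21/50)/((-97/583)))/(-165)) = 477/589105250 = 0.00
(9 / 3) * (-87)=-261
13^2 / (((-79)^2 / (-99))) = -16731 / 6241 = -2.68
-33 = -33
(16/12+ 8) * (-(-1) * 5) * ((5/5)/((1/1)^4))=140/3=46.67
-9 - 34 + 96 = 53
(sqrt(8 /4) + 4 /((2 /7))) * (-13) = -182 - 13 * sqrt(2) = -200.38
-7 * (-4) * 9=252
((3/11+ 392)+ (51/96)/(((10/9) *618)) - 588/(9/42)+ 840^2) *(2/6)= 234416.09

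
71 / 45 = 1.58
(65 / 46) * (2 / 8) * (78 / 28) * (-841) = -2131935 / 2576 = -827.61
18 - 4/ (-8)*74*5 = 203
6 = 6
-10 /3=-3.33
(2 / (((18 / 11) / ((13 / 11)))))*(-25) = -325 / 9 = -36.11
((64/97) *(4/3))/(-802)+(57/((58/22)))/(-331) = -74393929/1120116909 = -0.07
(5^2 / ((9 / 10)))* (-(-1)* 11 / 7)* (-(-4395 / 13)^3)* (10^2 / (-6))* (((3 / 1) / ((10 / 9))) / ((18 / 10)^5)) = -135103187011718750 / 33633873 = -4016878669.06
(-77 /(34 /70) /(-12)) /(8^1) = 2695 /1632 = 1.65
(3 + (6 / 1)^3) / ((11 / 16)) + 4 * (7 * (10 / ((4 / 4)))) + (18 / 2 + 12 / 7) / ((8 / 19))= 384379 / 616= 623.99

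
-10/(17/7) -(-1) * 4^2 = 202/17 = 11.88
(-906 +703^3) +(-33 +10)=347427998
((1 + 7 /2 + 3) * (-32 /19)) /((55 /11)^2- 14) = -240 /209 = -1.15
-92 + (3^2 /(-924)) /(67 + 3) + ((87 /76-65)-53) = -85555527 /409640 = -208.86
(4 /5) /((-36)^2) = 1 /1620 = 0.00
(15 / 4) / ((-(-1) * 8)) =15 / 32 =0.47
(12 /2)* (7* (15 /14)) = 45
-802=-802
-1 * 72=-72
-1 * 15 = -15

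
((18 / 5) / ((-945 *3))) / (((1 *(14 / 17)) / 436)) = -7412 / 11025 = -0.67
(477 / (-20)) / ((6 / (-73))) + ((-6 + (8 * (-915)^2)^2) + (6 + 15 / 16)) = 3588841987223289 / 80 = 44860524840291.11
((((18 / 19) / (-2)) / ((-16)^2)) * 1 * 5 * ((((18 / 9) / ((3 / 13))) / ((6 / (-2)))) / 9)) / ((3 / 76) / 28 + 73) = 455 / 11184984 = 0.00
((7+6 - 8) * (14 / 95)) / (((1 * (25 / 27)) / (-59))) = -22302 / 475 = -46.95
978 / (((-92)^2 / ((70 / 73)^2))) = 599025 / 5638082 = 0.11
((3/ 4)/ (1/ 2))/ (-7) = -3/ 14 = -0.21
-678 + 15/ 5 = -675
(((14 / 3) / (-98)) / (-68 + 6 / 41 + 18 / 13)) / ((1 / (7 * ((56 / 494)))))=287 / 504849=0.00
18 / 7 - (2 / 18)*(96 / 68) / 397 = 364390 / 141729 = 2.57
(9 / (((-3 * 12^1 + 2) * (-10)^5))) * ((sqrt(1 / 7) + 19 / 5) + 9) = 9 * sqrt(7) / 23800000 + 9 / 265625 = 0.00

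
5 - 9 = -4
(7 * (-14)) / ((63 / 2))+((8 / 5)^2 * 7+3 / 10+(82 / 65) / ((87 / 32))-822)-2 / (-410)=-5609190707 / 6955650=-806.42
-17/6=-2.83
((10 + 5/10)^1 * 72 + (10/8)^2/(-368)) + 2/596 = 663247091/877312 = 756.00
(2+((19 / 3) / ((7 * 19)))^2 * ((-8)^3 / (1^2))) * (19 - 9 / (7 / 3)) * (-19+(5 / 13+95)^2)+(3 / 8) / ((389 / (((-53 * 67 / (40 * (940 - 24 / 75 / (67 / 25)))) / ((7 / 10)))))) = 172793533058447737 / 1497985996416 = 115350.57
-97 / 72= -1.35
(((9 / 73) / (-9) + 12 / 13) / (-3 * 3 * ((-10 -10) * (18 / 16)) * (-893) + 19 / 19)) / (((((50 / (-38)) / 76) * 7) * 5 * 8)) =311543 / 300315913625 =0.00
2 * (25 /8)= 25 /4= 6.25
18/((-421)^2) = 18/177241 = 0.00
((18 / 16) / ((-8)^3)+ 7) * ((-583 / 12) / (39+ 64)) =-16710529 / 5062656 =-3.30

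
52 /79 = 0.66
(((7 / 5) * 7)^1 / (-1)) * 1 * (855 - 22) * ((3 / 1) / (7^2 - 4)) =-544.23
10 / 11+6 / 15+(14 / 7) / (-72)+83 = 166877 / 1980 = 84.28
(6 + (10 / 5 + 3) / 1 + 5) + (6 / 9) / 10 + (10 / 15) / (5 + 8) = 16.12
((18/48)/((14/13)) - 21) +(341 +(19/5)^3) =5253083/14000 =375.22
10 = 10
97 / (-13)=-7.46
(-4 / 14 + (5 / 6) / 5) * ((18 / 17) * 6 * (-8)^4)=-3097.82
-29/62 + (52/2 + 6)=1955/62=31.53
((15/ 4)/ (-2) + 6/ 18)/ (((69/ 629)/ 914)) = -10635761/ 828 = -12845.12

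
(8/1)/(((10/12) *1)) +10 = 98/5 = 19.60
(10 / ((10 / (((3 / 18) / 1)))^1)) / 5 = 1 / 30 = 0.03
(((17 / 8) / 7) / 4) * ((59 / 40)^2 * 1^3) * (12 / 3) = 59177 / 89600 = 0.66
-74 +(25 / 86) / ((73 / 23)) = -463997 / 6278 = -73.91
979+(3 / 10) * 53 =9949 / 10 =994.90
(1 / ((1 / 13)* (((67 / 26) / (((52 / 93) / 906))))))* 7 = 61516 / 2822643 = 0.02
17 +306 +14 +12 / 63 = 7081 / 21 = 337.19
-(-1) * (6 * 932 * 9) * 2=100656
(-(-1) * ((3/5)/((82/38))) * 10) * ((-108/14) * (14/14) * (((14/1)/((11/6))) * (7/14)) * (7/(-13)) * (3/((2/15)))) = 5817420/5863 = 992.23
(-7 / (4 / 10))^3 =-42875 / 8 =-5359.38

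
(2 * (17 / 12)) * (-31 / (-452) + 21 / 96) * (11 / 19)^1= 194293 / 412224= 0.47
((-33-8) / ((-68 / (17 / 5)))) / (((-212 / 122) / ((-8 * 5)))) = 2501 / 53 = 47.19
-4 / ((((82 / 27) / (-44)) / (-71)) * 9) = -18744 / 41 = -457.17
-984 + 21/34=-33435/34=-983.38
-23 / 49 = -0.47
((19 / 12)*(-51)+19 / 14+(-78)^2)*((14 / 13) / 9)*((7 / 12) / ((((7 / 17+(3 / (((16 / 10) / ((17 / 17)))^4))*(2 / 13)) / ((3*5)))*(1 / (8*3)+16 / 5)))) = 341458790400 / 84896527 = 4022.06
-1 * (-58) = 58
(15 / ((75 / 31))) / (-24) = -31 / 120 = -0.26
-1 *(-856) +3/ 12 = 3425/ 4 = 856.25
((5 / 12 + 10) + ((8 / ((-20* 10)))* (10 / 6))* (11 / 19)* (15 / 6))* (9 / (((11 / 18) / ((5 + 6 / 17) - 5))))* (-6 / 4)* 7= -4002453 / 7106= -563.25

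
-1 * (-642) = 642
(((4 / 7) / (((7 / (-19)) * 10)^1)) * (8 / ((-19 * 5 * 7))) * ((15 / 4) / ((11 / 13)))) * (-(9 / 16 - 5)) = 2769 / 75460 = 0.04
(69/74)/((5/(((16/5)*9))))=4968/925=5.37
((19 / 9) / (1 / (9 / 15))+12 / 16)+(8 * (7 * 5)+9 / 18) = 16951 / 60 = 282.52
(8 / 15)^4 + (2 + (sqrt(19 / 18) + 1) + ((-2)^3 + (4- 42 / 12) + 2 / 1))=-244933 / 101250 + sqrt(38) / 6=-1.39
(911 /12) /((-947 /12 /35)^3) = -5624514000 /849278123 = -6.62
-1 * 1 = -1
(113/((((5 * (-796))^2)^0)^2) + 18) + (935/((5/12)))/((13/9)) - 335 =17544/13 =1349.54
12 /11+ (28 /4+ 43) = 562 /11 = 51.09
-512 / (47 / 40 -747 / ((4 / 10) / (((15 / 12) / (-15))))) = -3.27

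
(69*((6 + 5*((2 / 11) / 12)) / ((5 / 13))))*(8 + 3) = 119899 / 10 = 11989.90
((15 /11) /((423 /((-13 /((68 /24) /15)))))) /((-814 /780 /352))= 24336000 /325193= 74.84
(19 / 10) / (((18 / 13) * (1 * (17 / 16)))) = 988 / 765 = 1.29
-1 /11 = -0.09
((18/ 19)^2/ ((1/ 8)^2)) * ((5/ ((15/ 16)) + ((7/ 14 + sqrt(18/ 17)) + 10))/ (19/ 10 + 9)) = 622080 * sqrt(34)/ 668933 + 172800/ 2071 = 88.86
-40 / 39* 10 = -400 / 39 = -10.26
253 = 253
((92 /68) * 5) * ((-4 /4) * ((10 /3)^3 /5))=-23000 /459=-50.11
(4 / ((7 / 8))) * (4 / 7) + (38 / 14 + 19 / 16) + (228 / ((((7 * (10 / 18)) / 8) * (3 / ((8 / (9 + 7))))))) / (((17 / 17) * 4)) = 102143 / 3920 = 26.06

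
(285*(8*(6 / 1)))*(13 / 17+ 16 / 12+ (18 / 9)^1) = 953040 / 17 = 56061.18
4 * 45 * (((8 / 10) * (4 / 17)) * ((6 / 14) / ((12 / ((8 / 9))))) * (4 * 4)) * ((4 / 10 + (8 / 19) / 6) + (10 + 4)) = 8445952 / 33915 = 249.03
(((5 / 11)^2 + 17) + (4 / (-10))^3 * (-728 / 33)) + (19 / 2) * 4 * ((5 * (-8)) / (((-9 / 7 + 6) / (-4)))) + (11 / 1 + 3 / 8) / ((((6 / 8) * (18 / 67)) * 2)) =4366483733 / 3267000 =1336.54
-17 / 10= -1.70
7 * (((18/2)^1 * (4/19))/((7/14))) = 504/19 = 26.53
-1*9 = -9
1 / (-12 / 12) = -1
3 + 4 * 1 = 7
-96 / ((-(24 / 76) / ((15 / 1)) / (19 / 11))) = 86640 / 11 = 7876.36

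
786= 786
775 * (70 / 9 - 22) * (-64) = 6348800 / 9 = 705422.22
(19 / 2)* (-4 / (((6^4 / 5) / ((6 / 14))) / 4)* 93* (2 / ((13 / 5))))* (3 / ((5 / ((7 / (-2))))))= 37.76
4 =4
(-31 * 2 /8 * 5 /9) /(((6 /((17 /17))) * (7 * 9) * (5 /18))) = -31 /756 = -0.04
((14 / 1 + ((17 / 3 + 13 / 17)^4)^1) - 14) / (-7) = -11574317056 / 47356407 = -244.41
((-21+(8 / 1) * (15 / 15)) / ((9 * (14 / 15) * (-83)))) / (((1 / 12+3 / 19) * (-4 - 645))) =-494 / 4147759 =-0.00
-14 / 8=-7 / 4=-1.75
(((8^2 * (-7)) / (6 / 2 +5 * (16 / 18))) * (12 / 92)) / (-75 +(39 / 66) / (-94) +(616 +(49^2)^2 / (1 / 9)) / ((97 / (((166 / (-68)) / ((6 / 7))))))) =4419531072 / 857757751640767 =0.00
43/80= 0.54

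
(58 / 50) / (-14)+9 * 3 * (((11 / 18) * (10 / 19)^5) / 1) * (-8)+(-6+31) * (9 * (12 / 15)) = 151302430129 / 866634650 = 174.59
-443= -443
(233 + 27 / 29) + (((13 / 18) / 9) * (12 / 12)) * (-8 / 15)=8241052 / 35235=233.89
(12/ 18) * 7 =14/ 3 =4.67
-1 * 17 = -17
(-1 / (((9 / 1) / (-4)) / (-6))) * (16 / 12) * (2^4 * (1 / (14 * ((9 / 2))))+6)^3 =-1957215488 / 2250423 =-869.71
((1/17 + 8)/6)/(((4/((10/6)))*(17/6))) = 685/3468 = 0.20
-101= -101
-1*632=-632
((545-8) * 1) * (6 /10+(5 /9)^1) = 9308 /15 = 620.53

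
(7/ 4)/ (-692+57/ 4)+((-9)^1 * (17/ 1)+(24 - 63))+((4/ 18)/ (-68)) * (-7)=-159259837/ 829566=-191.98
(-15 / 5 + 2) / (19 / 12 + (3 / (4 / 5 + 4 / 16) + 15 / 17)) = -1428 / 7601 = -0.19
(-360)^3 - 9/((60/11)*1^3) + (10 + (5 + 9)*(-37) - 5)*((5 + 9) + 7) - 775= -933350993/20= -46667549.65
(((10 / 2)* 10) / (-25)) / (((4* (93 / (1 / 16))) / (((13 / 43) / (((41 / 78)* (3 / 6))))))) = -169 / 437224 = -0.00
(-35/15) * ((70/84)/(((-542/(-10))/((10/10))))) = -175/4878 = -0.04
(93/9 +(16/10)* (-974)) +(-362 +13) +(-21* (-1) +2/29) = -816059/435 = -1876.00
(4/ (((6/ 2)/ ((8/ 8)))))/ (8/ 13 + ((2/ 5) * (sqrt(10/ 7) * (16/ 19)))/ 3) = 492765/ 216614-6422 * sqrt(70)/ 108307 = 1.78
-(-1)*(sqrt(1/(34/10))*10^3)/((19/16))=456.70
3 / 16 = 0.19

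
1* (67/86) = 67/86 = 0.78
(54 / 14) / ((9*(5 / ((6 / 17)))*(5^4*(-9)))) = -2 / 371875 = -0.00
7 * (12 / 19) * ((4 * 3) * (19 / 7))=144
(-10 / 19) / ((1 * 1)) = -0.53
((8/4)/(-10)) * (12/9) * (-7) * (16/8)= 56/15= 3.73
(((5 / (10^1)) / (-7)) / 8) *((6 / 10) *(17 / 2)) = -51 / 1120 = -0.05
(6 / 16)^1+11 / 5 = 2.58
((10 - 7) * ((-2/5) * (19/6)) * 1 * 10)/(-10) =3.80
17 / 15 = 1.13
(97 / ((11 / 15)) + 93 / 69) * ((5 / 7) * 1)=169030 / 1771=95.44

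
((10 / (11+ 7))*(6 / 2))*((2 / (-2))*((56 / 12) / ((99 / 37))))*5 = -12950 / 891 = -14.53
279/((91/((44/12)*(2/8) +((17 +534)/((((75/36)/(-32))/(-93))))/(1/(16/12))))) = 29279865831/9100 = 3217567.67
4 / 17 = 0.24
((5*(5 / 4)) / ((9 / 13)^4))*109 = 77828725 / 26244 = 2965.58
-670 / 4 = -335 / 2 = -167.50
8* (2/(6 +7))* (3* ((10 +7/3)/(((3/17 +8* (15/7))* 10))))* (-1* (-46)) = 1620304/133965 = 12.09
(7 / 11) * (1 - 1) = 0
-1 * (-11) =11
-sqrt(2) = -1.41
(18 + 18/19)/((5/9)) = 648/19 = 34.11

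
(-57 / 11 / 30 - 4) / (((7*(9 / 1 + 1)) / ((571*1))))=-262089 / 7700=-34.04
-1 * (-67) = 67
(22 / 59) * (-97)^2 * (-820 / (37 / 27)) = -4582935720 / 2183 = -2099375.04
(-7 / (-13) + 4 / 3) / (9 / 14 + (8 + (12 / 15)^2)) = 25550 / 126711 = 0.20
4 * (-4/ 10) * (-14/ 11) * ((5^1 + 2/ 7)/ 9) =592/ 495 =1.20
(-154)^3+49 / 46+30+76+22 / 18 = -1511992465 / 414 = -3652155.71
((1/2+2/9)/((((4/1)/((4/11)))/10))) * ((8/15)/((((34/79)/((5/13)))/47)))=74260/5049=14.71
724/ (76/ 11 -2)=147.48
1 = 1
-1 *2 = -2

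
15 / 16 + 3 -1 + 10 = 12.94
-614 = -614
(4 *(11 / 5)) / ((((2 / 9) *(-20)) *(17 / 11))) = -1089 / 850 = -1.28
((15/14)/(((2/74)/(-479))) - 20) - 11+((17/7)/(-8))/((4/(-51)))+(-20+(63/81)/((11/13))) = -422123239/22176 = -19035.14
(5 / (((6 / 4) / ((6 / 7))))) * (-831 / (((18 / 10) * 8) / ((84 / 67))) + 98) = 4910 / 67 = 73.28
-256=-256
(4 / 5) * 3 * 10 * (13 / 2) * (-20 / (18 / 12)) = -2080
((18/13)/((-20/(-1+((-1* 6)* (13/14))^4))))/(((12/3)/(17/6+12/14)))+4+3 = -11903483/218491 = -54.48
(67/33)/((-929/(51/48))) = -1139/490512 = -0.00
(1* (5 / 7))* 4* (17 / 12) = 85 / 21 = 4.05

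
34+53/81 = 2807/81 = 34.65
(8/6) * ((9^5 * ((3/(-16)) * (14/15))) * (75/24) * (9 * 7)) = -43401015/16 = -2712563.44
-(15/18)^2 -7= -277/36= -7.69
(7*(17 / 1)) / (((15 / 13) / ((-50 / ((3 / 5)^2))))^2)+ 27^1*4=1257016232 / 729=1724302.10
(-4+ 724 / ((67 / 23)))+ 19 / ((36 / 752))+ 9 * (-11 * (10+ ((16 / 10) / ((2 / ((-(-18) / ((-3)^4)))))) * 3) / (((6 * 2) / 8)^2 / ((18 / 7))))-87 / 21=-11702471 / 21105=-554.49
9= 9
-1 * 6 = -6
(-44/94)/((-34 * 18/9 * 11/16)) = 8/799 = 0.01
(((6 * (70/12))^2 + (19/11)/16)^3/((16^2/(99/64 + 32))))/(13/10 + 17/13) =92401461.07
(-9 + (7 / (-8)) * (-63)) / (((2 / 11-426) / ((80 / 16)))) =-20295 / 37472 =-0.54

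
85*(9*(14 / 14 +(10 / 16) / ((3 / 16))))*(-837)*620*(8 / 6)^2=-3058286400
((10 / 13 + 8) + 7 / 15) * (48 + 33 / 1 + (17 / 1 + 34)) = 79244 / 65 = 1219.14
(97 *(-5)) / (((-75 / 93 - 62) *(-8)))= -15035 / 15576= -0.97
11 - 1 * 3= 8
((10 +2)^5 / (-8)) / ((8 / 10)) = -38880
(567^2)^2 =103355177121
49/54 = 0.91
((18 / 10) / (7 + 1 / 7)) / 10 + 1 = 2563 / 2500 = 1.03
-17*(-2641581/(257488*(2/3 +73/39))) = 194596467/2832368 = 68.70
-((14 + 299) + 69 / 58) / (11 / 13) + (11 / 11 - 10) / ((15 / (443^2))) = -376805081 / 3190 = -118120.72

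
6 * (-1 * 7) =-42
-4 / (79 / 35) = -1.77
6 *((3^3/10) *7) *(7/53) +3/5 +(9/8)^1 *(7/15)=34137/2120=16.10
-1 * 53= -53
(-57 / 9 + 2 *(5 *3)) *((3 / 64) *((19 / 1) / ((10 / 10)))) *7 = 9443 / 64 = 147.55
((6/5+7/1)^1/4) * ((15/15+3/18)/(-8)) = -287/960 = -0.30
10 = 10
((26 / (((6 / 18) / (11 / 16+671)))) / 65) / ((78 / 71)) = 763037 / 1040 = 733.69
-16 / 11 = -1.45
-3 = -3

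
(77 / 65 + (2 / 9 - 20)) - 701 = -420962 / 585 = -719.59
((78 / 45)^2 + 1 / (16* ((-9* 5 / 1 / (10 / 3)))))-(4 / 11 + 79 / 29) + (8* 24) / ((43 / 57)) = 18845619083 / 74071800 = 254.42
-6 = -6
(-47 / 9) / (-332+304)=47 / 252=0.19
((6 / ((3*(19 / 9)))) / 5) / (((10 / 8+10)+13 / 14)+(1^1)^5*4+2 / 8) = 126 / 10925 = 0.01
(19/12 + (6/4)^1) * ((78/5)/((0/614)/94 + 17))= 481/170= 2.83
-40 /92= -10 /23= -0.43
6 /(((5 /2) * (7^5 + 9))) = 3 /21020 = 0.00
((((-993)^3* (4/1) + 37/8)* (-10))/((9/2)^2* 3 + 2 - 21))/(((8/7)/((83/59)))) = 1542736832665/1336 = 1154743138.22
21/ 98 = 3/ 14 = 0.21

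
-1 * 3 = -3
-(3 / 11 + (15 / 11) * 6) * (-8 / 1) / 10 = 372 / 55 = 6.76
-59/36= -1.64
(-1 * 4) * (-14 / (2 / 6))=168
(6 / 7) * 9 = 54 / 7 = 7.71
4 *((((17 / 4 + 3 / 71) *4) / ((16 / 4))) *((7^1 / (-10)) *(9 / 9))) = -8533 / 710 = -12.02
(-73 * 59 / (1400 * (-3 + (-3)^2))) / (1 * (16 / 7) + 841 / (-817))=-3518819 / 8622000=-0.41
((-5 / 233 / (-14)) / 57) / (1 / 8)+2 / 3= 20666 / 30989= 0.67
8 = 8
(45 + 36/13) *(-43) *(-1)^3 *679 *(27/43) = 11384793/13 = 875753.31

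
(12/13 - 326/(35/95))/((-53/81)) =6515478/4823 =1350.92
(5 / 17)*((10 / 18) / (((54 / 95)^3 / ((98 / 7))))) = 150040625 / 12045996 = 12.46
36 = 36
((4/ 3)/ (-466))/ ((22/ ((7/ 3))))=-7/ 23067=-0.00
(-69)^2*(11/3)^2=64009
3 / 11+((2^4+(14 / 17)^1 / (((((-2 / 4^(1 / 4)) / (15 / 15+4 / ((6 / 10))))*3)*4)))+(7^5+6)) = 185122 / 11- 161*sqrt(2) / 612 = 16828.90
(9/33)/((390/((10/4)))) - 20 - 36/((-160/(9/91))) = -799839/40040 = -19.98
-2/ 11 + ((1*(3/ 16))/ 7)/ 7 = -1535/ 8624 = -0.18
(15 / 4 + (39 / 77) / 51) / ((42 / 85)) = 98435 / 12936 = 7.61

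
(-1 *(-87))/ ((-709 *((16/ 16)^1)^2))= -87/ 709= -0.12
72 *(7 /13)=504 /13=38.77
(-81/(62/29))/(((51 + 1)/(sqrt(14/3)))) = -783 * sqrt(42)/3224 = -1.57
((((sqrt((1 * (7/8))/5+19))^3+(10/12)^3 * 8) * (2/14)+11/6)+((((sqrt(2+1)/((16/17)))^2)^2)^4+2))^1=767 * sqrt(7670)/5600+60356959609481927519723741/3486434629931105255424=17323.94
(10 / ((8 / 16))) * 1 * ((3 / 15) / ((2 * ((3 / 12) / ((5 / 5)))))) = 8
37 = 37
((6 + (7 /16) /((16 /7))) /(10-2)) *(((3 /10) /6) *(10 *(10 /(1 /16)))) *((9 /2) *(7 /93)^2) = 1.58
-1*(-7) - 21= -14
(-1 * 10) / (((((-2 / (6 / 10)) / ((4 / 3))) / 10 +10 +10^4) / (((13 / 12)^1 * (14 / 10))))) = -182 / 120117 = -0.00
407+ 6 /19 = 7739 /19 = 407.32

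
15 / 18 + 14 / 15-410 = -12247 / 30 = -408.23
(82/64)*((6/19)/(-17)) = -123/5168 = -0.02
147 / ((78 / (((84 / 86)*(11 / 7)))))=1617 / 559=2.89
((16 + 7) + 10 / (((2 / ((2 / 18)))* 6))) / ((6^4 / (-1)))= -1247 / 69984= -0.02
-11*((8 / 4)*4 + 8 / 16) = -187 / 2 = -93.50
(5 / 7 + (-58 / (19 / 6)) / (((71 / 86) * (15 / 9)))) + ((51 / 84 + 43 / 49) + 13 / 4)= -2598501 / 330505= -7.86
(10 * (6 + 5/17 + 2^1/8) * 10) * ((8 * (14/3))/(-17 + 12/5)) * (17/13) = -6230000/2847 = -2188.27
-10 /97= -0.10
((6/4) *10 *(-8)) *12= -1440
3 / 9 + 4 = 13 / 3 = 4.33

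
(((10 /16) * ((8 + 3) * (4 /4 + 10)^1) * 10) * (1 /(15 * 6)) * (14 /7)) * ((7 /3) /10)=847 /216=3.92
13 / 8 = 1.62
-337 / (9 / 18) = -674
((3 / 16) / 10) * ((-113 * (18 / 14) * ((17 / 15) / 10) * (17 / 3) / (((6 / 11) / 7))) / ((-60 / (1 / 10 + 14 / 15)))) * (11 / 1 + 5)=11136037 / 1800000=6.19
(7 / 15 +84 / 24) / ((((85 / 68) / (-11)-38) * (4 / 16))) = -10472 / 25155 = -0.42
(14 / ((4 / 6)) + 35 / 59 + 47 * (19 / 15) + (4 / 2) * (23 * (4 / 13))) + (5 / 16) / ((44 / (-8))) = 96408163 / 1012440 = 95.22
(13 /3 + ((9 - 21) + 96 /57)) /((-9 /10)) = 3410 /513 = 6.65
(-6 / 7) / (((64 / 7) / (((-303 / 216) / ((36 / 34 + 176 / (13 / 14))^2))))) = 0.00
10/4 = 2.50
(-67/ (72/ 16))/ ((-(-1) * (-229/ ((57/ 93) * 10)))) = 25460/ 63891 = 0.40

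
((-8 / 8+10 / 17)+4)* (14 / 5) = 10.05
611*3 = 1833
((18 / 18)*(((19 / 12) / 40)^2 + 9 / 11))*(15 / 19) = 2077571 / 3210240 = 0.65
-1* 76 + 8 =-68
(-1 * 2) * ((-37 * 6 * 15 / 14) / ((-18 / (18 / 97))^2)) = 3330 / 65863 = 0.05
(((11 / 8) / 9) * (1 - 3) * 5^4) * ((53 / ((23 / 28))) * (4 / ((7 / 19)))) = -27692500 / 207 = -133780.19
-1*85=-85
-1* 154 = -154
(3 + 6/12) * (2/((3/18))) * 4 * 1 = 168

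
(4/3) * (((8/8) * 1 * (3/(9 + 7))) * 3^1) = 3/4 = 0.75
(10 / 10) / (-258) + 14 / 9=1201 / 774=1.55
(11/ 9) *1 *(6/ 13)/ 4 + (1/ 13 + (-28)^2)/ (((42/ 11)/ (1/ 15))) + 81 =388334/ 4095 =94.83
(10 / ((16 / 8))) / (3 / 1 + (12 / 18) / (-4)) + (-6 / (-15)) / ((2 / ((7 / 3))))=569 / 255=2.23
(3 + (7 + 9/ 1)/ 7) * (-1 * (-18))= 666/ 7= 95.14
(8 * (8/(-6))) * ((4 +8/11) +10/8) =-63.76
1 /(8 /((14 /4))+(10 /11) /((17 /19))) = 1309 /4322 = 0.30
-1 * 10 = -10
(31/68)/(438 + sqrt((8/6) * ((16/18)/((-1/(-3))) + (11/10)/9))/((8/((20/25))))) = 22912875/22014094733- 465 * sqrt(7530)/88056378932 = 0.00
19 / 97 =0.20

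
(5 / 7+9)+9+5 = 166 / 7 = 23.71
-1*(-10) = 10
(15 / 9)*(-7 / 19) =-35 / 57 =-0.61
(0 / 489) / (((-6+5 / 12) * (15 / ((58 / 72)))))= 0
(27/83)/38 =27/3154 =0.01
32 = 32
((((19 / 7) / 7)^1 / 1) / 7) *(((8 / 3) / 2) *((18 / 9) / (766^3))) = 19 / 57811161723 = 0.00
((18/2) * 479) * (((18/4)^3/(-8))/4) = -3142719/256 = -12276.25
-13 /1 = -13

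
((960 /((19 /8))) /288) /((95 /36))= 192 /361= 0.53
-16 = -16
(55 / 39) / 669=55 / 26091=0.00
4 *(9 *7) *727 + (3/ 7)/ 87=37190413/ 203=183204.00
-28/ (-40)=7/ 10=0.70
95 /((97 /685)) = 65075 /97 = 670.88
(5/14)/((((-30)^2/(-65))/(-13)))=169/504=0.34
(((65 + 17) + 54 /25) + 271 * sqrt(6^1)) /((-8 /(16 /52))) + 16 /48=-271 * sqrt(6) /26 - 2831 /975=-28.43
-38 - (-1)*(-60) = -98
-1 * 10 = -10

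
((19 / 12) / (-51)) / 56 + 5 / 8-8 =-252775 / 34272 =-7.38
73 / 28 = 2.61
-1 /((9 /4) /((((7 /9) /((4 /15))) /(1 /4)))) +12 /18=-122 /27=-4.52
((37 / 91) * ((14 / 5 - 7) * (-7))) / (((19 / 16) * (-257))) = -12432 / 317395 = -0.04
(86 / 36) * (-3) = -43 / 6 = -7.17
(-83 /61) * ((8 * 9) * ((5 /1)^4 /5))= -747000 /61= -12245.90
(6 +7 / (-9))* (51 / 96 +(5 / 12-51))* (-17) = 3839195 / 864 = 4443.51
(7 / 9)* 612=476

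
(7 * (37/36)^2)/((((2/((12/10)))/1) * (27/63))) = 67081/6480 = 10.35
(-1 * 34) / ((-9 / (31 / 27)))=1054 / 243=4.34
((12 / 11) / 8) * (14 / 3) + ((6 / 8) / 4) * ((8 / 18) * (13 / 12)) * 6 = 311 / 264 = 1.18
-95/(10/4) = -38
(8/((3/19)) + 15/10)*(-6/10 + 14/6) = 90.42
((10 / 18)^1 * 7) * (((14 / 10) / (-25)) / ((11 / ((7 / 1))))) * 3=-343 / 825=-0.42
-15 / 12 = -1.25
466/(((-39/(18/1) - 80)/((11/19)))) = -30756/9367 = -3.28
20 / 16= 5 / 4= 1.25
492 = 492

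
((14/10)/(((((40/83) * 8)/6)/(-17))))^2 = 877996161/640000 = 1371.87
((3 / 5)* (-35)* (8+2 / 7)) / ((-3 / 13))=754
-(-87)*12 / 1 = 1044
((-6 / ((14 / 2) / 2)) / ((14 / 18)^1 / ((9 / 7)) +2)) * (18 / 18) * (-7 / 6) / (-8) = -81 / 844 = -0.10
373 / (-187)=-373 / 187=-1.99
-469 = -469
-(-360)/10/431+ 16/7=7148/3017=2.37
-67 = -67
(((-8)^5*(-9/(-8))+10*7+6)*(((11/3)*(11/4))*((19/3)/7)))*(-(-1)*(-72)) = 169151224/7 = 24164460.57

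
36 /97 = 0.37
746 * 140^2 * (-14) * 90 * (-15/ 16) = 17271765000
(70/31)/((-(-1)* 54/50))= 1750/837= 2.09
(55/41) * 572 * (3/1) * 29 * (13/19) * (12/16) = 26685945/779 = 34256.67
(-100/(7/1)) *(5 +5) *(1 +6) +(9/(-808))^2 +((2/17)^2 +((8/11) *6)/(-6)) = -2076935094053/2075454656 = -1000.71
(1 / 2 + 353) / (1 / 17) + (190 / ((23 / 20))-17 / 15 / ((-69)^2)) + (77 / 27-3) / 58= 6174.71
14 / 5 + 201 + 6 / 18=3062 / 15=204.13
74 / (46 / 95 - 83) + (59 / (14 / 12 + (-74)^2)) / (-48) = -31333519 / 34930584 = -0.90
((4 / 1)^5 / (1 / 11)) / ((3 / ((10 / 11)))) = 10240 / 3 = 3413.33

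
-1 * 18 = -18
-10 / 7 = -1.43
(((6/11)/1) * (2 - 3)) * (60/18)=-20/11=-1.82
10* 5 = 50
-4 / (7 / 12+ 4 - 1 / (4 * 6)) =-96 / 109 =-0.88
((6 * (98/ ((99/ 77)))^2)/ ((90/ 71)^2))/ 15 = 1186137218/ 820125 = 1446.29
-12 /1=-12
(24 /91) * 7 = 1.85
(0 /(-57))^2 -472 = -472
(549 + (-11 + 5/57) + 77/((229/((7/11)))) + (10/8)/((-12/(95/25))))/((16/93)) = 3482557453/1113856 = 3126.58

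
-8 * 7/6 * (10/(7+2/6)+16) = -5348/33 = -162.06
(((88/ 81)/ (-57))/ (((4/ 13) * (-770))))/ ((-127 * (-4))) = 13/ 82090260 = 0.00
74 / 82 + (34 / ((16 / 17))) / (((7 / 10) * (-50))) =-1489 / 11480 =-0.13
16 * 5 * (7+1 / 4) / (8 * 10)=29 / 4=7.25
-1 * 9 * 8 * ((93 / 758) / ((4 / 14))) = -11718 / 379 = -30.92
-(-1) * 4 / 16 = 1 / 4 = 0.25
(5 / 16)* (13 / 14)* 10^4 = 40625 / 14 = 2901.79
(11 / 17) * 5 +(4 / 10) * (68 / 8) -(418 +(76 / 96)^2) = -20171101 / 48960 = -411.99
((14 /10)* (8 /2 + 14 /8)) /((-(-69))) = 7 /60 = 0.12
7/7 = 1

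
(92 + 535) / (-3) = -209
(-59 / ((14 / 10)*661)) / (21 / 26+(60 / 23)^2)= -4057430 / 484488543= -0.01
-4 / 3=-1.33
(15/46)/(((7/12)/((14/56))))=45/322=0.14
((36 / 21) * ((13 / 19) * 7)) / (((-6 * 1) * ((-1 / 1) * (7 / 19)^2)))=494 / 49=10.08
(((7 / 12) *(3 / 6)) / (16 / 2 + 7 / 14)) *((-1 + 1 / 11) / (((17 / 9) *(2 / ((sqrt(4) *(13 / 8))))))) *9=-0.24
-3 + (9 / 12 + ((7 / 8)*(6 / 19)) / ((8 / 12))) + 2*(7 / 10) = -331 / 760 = -0.44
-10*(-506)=5060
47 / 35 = 1.34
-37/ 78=-0.47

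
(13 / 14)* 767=9971 / 14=712.21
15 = 15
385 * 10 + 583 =4433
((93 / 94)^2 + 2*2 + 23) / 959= 247221 / 8473724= 0.03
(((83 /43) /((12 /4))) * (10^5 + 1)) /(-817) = -78.75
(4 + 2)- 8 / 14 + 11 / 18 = 761 / 126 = 6.04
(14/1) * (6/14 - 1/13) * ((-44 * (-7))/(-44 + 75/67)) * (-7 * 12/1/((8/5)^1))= 69336960/37349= 1856.46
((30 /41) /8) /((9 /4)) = 5 /123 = 0.04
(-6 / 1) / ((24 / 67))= -67 / 4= -16.75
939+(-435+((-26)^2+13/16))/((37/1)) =559757/592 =945.54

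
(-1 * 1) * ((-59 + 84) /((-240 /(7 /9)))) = 35 /432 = 0.08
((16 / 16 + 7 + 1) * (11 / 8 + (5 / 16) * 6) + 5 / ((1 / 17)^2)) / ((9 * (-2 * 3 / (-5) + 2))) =29485 / 576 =51.19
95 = 95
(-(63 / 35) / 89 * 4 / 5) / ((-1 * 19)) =36 / 42275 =0.00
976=976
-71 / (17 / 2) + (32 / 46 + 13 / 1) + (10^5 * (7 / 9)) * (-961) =-263025681199 / 3519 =-74744439.10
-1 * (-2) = 2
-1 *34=-34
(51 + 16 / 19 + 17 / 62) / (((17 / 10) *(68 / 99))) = 30389535 / 680884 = 44.63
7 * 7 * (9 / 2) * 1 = 441 / 2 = 220.50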